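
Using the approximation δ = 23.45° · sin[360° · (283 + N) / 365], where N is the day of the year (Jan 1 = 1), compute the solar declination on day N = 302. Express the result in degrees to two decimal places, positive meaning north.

360 × (283 + 302) / 365 = 576.986°; sin(576.986°) = -0.6016.
δ = 23.45 × -0.6016 = -14.108° ≈ -14.11°.

-14.11°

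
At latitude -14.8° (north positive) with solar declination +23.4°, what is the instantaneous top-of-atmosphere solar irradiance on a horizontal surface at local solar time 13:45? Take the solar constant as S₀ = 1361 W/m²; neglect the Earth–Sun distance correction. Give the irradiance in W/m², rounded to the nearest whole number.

945 W/m²

Hour angle H = 15° × (13.75 − 12) = 26.25°.
cos θ_z = sin φ sin δ + cos φ cos δ cos H = (-0.2554)(0.3971) + (0.9668)(0.9178)(0.8969) = 0.6944.
Top-of-atmosphere irradiance = S₀ cos θ_z = 1361 × 0.6944 = 945.08 W/m².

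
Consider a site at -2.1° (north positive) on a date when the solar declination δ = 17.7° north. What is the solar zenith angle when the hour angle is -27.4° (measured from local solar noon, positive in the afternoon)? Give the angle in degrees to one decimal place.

33.5°

cos θ_z = sin(-2.1°) sin(17.7°) + cos(-2.1°) cos(17.7°) cos(-27.40°) = -0.0111 + 0.8452 = 0.8341.
θ_z = arccos(0.8341) = 33.48°.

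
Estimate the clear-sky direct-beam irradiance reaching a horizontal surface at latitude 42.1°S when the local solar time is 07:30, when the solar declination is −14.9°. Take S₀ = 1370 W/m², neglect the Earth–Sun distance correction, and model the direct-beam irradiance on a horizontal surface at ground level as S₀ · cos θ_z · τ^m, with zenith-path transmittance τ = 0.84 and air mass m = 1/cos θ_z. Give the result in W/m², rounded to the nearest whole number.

414 W/m²

Hour angle H = 15° × (7.5 − 12) = -67.50°.
cos θ_z = sin φ sin δ + cos φ cos δ cos H = (-0.6704)(-0.2571) + (0.7420)(0.9664)(0.3827) = 0.4468.
Air mass m = 1/cos θ_z = 1/0.4468 = 2.238; τ^m = 0.84^2.238 = 0.6769.
Surface direct beam = 1370 × 0.4468 × 0.6769 = 414.34 W/m².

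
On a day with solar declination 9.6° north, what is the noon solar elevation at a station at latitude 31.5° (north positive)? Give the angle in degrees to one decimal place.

At local solar noon the hour angle is zero, so the elevation is 90° − |φ − δ| = 90° − |31.5° − (9.6°)| = 90° − 21.9° = 68.1°.

68.1°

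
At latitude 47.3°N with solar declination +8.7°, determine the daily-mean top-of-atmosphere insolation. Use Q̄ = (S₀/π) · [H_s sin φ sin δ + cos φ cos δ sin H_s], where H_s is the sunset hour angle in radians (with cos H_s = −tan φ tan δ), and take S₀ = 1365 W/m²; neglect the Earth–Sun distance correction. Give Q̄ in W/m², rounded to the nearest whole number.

371 W/m²

cos H_s = −tan(47.3°) · tan(8.7°) = -0.1658, so H_s = arccos(-0.1658) = 99.54°. In radians, H_s = 1.7373.
H_s sin φ sin δ = 1.7373 × 0.7349 × 0.1513 = 0.1932.
cos φ cos δ sin H_s = 0.6782 × 0.9885 × 0.9862 = 0.6611.
Q̄ = (1365/π) × (0.1932 + 0.6611) = 434.49 × 0.8543 = 371.18 W/m².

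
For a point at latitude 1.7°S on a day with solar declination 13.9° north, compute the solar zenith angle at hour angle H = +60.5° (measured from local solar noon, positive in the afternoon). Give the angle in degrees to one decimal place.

cos θ_z = sin(-1.7°) sin(13.9°) + cos(-1.7°) cos(13.9°) cos(60.50°) = -0.0071 + 0.4778 = 0.4707.
θ_z = arccos(0.4707) = 61.92°.

61.9°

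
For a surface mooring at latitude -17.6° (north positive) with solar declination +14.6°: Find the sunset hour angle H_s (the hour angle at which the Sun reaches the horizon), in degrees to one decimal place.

85.3°

cos H_s = −tan(-17.6°) · tan(14.6°) = 0.0826, so H_s = arccos(0.0826) = 85.26°.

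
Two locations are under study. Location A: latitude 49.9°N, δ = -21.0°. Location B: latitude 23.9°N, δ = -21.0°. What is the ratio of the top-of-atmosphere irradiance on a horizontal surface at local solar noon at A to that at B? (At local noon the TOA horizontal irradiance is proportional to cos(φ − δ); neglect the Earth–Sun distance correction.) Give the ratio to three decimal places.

A: cos θ_z = cos(49.9° − (-21.0°)) = 0.3272.
B: cos θ_z = cos(23.9° − (-21.0°)) = 0.7083.
Ratio A/B = 0.3272 / 0.7083 = 0.4620.

0.462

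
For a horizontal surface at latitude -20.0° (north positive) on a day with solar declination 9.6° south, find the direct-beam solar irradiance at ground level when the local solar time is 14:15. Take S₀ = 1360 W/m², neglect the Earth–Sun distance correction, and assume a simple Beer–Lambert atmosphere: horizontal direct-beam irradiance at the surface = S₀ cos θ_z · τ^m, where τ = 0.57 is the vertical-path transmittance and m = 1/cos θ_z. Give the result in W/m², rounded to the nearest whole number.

570 W/m²

Hour angle H = 15° × (14.25 − 12) = 33.75°.
With φ = -20.0°, δ = -9.6°, H = 33.75°: sin φ sin δ = 0.0570, cos φ cos δ cos H = 0.7704, so cos θ_z = 0.8274.
Air mass m = 1/cos θ_z = 1/0.8274 = 1.209; τ^m = 0.57^1.209 = 0.5068.
Surface direct beam = 1360 × 0.8274 × 0.5068 = 570.28 W/m².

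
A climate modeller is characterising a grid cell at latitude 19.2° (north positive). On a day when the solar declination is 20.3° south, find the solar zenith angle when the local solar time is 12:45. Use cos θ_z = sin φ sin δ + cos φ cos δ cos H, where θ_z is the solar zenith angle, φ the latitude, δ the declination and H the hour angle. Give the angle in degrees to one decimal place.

41.0°

Hour angle H = 15° × (12.75 − 12) = 11.25°.
With φ = 19.2°, δ = -20.3°, H = 11.25°: sin φ sin δ = -0.1141, cos φ cos δ cos H = 0.8687, so cos θ_z = 0.7546.
θ_z = arccos(0.7546) = 41.01°.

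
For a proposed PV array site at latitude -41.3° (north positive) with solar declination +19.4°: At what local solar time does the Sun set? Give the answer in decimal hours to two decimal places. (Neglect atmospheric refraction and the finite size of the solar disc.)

16.80 h

The sunset hour angle satisfies cos H_s = −tan φ tan δ = 0.3094, giving H_s = 71.98°.
Sunset is at 12 + H_s/15 = 12 + 4.799 = 16.799 h local solar time.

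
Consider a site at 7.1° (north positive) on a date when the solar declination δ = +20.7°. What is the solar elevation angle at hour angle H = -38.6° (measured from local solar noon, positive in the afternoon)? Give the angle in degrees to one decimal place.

50.3°

cos θ_z = sin(7.1°) sin(20.7°) + cos(7.1°) cos(20.7°) cos(-38.60°) = 0.0437 + 0.7255 = 0.7692.
θ_z = arccos(0.7692) = 39.72°, so the elevation is 90° − 39.72° = 50.28°.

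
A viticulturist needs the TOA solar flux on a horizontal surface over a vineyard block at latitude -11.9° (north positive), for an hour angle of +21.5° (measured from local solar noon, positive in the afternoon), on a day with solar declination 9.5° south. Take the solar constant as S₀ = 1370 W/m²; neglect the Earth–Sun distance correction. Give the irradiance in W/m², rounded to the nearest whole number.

1277 W/m²

With φ = -11.9°, δ = -9.5°, H = 21.50°: sin φ sin δ = 0.0340, cos φ cos δ cos H = 0.8979, so cos θ_z = 0.9319.
Top-of-atmosphere irradiance = S₀ cos θ_z = 1370 × 0.9319 = 1276.70 W/m².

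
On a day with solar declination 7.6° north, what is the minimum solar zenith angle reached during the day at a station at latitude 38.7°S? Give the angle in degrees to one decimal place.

46.3°

At local solar noon the hour angle is zero, so the zenith angle is |φ − δ| = |-38.7° − (7.6°)| = 46.3°.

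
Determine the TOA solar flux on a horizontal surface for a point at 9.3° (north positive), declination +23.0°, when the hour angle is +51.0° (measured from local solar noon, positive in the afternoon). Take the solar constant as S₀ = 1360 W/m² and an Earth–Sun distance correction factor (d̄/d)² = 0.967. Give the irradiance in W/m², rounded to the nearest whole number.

cos θ_z = sin φ sin δ + cos φ cos δ cos H = (0.1616)(0.3907) + (0.9869)(0.9205)(0.6293) = 0.6348.
Top-of-atmosphere irradiance = S₀ (d̄/d)² cos θ_z = 1360 × 0.967 × 0.6348 = 834.84 W/m².

835 W/m²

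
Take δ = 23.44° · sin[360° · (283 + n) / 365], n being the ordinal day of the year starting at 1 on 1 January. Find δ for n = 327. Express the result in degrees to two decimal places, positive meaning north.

360 × (283 + 327) / 365 = 601.644°; sin(601.644°) = -0.8800.
δ = 23.44 × -0.8800 = -20.627° ≈ -20.63°.

-20.63°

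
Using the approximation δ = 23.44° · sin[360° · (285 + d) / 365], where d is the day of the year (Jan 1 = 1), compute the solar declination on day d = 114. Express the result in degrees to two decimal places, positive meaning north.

+12.95°

360 × (285 + 114) / 365 = 393.534°; sin(393.534°) = 0.5524.
δ = 23.44 × 0.5524 = 12.948° ≈ +12.95°.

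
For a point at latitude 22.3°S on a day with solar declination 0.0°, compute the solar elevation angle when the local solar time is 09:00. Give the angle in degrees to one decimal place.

Hour angle H = 15° × (9 − 12) = -45.00°.
cos θ_z = sin φ sin δ + cos φ cos δ cos H = (-0.3795)(0.0000) + (0.9252)(1.0000)(0.7071) = 0.6542.
θ_z = arccos(0.6542) = 49.14°, so the elevation is 90° − 49.14° = 40.86°.

40.9°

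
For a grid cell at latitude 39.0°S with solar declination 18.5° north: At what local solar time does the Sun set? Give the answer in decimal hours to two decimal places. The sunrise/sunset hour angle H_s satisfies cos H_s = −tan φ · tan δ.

−tan φ tan δ = −(-0.8098)(0.3346) = 0.2710; H_s = arccos(0.2710) = 74.28°.
Sunset is at 12 + H_s/15 = 12 + 4.952 = 16.952 h local solar time.

16.95 h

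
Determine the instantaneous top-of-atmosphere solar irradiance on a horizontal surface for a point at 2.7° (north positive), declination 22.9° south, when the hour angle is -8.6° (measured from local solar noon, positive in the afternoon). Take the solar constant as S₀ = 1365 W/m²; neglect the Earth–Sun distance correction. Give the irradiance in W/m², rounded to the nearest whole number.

1217 W/m²

cos θ_z = sin(2.7°) sin(-22.9°) + cos(2.7°) cos(-22.9°) cos(-8.60°) = -0.0183 + 0.9098 = 0.8915.
Top-of-atmosphere irradiance = S₀ cos θ_z = 1365 × 0.8915 = 1216.90 W/m².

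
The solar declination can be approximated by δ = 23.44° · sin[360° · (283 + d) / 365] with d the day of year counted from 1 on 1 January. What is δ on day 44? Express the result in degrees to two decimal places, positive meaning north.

360 × (283 + 44) / 365 = 322.521°; sin(322.521°) = -0.6085.
δ = 23.44 × -0.6085 = -14.263° ≈ -14.26°.

-14.26°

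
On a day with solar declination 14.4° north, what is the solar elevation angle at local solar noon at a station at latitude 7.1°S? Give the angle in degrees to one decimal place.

68.5°

At local solar noon the hour angle is zero, so the elevation is 90° − |φ − δ| = 90° − |-7.1° − (14.4°)| = 90° − 21.5° = 68.5°.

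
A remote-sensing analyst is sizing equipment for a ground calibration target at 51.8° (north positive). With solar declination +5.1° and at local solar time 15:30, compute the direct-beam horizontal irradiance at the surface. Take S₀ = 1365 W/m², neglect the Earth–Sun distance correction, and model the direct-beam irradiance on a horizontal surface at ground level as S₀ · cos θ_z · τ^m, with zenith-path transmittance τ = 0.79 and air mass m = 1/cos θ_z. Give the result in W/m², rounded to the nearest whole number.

Hour angle H = 15° × (15.5 − 12) = 52.50°.
cos θ_z = sin φ sin δ + cos φ cos δ cos H = (0.7859)(0.0889) + (0.6184)(0.9960)(0.6088) = 0.4448.
Air mass m = 1/cos θ_z = 1/0.4448 = 2.248; τ^m = 0.79^2.248 = 0.5887.
Surface direct beam = 1365 × 0.4448 × 0.5887 = 357.43 W/m².

357 W/m²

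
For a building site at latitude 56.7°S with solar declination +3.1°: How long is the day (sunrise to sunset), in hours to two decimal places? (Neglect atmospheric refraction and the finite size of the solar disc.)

11.37 hours

The sunset hour angle satisfies cos H_s = −tan φ tan δ = 0.0824, giving H_s = 85.27°.
Day length = 2 H_s / 15° h⁻¹ = 170.54° / 15 = 11.369 h.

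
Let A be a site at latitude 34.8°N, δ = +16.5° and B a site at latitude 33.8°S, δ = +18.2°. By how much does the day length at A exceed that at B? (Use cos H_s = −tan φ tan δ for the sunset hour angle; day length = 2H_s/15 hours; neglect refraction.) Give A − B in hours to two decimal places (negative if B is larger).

A: H_s = arccos(−tan 34.8° · tan 16.5°) = 101.88°, so 2H_s/15 = 13.5840 h.
B: H_s = arccos(−tan -33.8° · tan 18.2°) = 77.29°, so 2H_s/15 = 10.3053 h.
A − B = 13.5840 − 10.3053 = 3.2787 h.

+3.28 h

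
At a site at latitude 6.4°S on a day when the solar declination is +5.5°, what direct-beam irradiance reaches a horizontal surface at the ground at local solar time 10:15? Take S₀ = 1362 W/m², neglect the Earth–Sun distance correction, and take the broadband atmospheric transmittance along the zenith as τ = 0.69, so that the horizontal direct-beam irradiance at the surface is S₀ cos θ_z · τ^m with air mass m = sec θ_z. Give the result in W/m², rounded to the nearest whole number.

Hour angle H = 15° × (10.25 − 12) = -26.25°.
cos θ_z = sin φ sin δ + cos φ cos δ cos H = (-0.1115)(0.0958) + (0.9938)(0.9954)(0.8969) = 0.8766.
Air mass m = 1/cos θ_z = 1/0.8766 = 1.141; τ^m = 0.69^1.141 = 0.6548.
Surface direct beam = 1362 × 0.8766 × 0.6548 = 781.78 W/m².

782 W/m²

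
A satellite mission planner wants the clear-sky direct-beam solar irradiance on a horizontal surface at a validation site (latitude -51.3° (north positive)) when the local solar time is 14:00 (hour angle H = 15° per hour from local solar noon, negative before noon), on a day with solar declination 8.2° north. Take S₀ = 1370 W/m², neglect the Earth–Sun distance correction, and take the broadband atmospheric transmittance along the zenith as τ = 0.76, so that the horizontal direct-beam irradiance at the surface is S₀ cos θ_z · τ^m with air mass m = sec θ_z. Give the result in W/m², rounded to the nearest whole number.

305 W/m²

Hour angle H = 15° × (14 − 12) = 30.00°.
cos θ_z = sin(-51.3°) sin(8.2°) + cos(-51.3°) cos(8.2°) cos(30.00°) = -0.1113 + 0.5359 = 0.4246.
Air mass m = 1/cos θ_z = 1/0.4246 = 2.355; τ^m = 0.76^2.355 = 0.5240.
Surface direct beam = 1370 × 0.4246 × 0.5240 = 304.81 W/m².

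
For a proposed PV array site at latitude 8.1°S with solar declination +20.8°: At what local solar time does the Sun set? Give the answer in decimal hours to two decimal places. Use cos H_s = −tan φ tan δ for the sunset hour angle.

cos H_s = −tan(-8.1°) · tan(20.8°) = 0.0541, so H_s = arccos(0.0541) = 86.90°.
Sunset is at 12 + H_s/15 = 12 + 5.793 = 17.793 h local solar time.

17.79 h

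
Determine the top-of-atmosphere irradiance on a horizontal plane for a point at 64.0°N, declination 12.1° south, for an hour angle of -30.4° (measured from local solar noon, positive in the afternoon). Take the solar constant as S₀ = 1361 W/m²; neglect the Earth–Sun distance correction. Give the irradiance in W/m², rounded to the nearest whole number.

cos θ_z = sin φ sin δ + cos φ cos δ cos H = (0.8988)(-0.2096) + (0.4384)(0.9778)(0.8625) = 0.1813.
Top-of-atmosphere irradiance = S₀ cos θ_z = 1361 × 0.1813 = 246.75 W/m².

247 W/m²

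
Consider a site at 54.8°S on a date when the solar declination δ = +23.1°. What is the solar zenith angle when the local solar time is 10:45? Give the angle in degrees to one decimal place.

Hour angle H = 15° × (10.75 − 12) = -18.75°.
With φ = -54.8°, δ = 23.1°, H = -18.75°: sin φ sin δ = -0.3206, cos φ cos δ cos H = 0.5021, so cos θ_z = 0.1815.
θ_z = arccos(0.1815) = 79.54°.

79.5°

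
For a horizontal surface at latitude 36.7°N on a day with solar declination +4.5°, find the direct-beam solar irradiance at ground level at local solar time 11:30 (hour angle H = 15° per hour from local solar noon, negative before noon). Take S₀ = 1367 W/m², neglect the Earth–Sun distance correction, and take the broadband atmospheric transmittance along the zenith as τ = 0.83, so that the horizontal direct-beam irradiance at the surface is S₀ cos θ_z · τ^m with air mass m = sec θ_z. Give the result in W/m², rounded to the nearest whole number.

Hour angle H = 15° × (11.5 − 12) = -7.50°.
cos θ_z = sin φ sin δ + cos φ cos δ cos H = (0.5976)(0.0785) + (0.8018)(0.9969)(0.9914) = 0.8394.
Air mass m = 1/cos θ_z = 1/0.8394 = 1.191; τ^m = 0.83^1.191 = 0.8010.
Surface direct beam = 1367 × 0.8394 × 0.8010 = 919.12 W/m².

919 W/m²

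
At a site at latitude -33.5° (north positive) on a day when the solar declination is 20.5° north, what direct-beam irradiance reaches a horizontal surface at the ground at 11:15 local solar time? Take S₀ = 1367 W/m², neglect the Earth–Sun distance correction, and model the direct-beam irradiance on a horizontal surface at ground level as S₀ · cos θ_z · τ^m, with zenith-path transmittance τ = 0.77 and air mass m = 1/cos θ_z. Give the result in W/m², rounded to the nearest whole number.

Hour angle H = 15° × (11.25 − 12) = -11.25°.
cos θ_z = sin φ sin δ + cos φ cos δ cos H = (-0.5519)(0.3502) + (0.8339)(0.9367)(0.9808) = 0.5728.
Air mass m = 1/cos θ_z = 1/0.5728 = 1.746; τ^m = 0.77^1.746 = 0.6336.
Surface direct beam = 1367 × 0.5728 × 0.6336 = 496.12 W/m².

496 W/m²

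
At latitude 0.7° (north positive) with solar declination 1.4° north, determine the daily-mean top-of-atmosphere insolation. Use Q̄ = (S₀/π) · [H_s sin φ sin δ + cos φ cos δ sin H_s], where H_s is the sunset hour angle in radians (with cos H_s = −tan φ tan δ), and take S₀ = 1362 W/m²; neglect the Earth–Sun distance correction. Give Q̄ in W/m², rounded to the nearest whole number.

cos H_s = −tan(0.7°) · tan(1.4°) = -0.0003, so H_s = arccos(-0.0003) = 90.02°. In radians, H_s = 1.5711.
H_s sin φ sin δ = 1.5711 × 0.0122 × 0.0244 = 0.0005.
cos φ cos δ sin H_s = 0.9999 × 0.9997 × 1.0000 = 0.9996.
Q̄ = (1362/π) × (0.0005 + 0.9996) = 433.54 × 1.0001 = 433.58 W/m².

434 W/m²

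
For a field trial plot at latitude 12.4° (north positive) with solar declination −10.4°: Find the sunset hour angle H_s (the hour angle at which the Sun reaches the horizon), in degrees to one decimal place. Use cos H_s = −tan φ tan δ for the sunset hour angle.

87.7°

−tan φ tan δ = −(0.2199)(-0.1835) = 0.0404; H_s = arccos(0.0404) = 87.68°.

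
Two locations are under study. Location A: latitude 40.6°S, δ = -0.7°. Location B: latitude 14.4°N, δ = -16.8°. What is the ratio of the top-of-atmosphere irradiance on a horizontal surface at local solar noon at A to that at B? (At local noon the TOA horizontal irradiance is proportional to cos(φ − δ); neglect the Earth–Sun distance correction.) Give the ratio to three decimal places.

0.897

A: cos θ_z = cos(-40.6° − (-0.7°)) = 0.7672.
B: cos θ_z = cos(14.4° − (-16.8°)) = 0.8554.
Ratio A/B = 0.7672 / 0.8554 = 0.8969.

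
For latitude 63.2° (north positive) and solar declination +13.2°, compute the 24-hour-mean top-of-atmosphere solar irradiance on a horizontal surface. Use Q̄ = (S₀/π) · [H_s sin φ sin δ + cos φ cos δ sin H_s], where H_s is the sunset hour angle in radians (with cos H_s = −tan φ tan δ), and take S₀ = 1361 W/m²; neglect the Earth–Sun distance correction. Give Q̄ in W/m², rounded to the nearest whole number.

cos H_s = −tan(63.2°) · tan(13.2°) = -0.4643, so H_s = arccos(-0.4643) = 117.66°. In radians, H_s = 2.0536.
H_s sin φ sin δ = 2.0536 × 0.8926 × 0.2284 = 0.4187.
cos φ cos δ sin H_s = 0.4509 × 0.9736 × 0.8857 = 0.3888.
Q̄ = (1361/π) × (0.4187 + 0.3888) = 433.22 × 0.8075 = 349.83 W/m².

350 W/m²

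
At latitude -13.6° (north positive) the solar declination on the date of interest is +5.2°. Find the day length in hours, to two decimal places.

The sunset hour angle satisfies cos H_s = −tan φ tan δ = 0.0220, giving H_s = 88.74°.
Day length = 2 H_s / 15° h⁻¹ = 177.48° / 15 = 11.832 h.

11.83 hours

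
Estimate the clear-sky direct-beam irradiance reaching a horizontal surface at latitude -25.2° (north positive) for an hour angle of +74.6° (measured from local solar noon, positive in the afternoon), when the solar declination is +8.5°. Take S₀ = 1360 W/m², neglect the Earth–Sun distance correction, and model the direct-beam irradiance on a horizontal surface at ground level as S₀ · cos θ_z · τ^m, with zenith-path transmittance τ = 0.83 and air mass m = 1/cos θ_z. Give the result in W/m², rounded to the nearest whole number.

With φ = -25.2°, δ = 8.5°, H = 74.60°: sin φ sin δ = -0.0629, cos φ cos δ cos H = 0.2376, so cos θ_z = 0.1747.
Air mass m = 1/cos θ_z = 1/0.1747 = 5.724; τ^m = 0.83^5.724 = 0.3442.
Surface direct beam = 1360 × 0.1747 × 0.3442 = 81.78 W/m².

82 W/m²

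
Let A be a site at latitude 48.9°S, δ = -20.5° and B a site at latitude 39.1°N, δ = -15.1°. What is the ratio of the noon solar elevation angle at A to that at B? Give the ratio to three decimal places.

A: 90° − |-48.9 − (-20.5)| = 61.60°.
B: 90° − |39.1 − (-15.1)| = 35.80°.
Ratio A/B = 61.6000 / 35.8000 = 1.7207.

1.721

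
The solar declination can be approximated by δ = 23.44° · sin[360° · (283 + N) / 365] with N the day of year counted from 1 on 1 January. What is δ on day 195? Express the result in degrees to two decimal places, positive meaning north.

+21.82°

360 × (283 + 195) / 365 = 471.452°; sin(471.452°) = 0.9307.
δ = 23.44 × 0.9307 = 21.816° ≈ +21.82°.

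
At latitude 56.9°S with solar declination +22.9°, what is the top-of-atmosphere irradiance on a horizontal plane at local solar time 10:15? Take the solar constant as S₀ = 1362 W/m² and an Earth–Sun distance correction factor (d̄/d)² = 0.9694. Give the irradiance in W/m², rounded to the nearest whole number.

165 W/m²

Hour angle H = 15° × (10.25 − 12) = -26.25°.
cos θ_z = sin(-56.9°) sin(22.9°) + cos(-56.9°) cos(22.9°) cos(-26.25°) = -0.3260 + 0.4512 = 0.1252.
Top-of-atmosphere irradiance = S₀ (d̄/d)² cos θ_z = 1362 × 0.9694 × 0.1252 = 165.30 W/m².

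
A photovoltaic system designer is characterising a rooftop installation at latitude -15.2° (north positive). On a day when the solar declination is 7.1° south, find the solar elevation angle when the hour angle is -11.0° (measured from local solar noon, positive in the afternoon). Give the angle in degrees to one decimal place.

76.5°

cos θ_z = sin(-15.2°) sin(-7.1°) + cos(-15.2°) cos(-7.1°) cos(-11.00°) = 0.0324 + 0.9400 = 0.9724.
θ_z = arccos(0.9724) = 13.49°, so the elevation is 90° − 13.49° = 76.51°.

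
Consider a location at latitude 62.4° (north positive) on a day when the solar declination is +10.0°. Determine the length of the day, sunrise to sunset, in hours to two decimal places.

The sunset hour angle satisfies cos H_s = −tan φ tan δ = -0.3373, giving H_s = 109.71°.
Day length = 2 H_s / 15° h⁻¹ = 219.42° / 15 = 14.628 h.

14.63 hours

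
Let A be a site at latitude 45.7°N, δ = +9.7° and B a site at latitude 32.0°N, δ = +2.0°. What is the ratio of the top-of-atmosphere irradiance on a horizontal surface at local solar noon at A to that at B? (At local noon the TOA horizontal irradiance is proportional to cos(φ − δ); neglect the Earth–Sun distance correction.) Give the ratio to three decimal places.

0.934

A: cos θ_z = cos(45.7° − (9.7°)) = 0.8090.
B: cos θ_z = cos(32.0° − (2.0°)) = 0.8660.
Ratio A/B = 0.8090 / 0.8660 = 0.9342.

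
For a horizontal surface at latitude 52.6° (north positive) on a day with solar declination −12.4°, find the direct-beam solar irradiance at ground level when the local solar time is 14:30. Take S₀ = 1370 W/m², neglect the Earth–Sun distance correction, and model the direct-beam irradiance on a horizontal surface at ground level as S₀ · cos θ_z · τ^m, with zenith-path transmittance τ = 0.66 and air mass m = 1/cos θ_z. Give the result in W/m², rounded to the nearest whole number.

103 W/m²

Hour angle H = 15° × (14.5 − 12) = 37.50°.
With φ = 52.6°, δ = -12.4°, H = 37.50°: sin φ sin δ = -0.1706, cos φ cos δ cos H = 0.4706, so cos θ_z = 0.3000.
Air mass m = 1/cos θ_z = 1/0.3000 = 3.333; τ^m = 0.66^3.333 = 0.2503.
Surface direct beam = 1370 × 0.3000 × 0.2503 = 102.87 W/m².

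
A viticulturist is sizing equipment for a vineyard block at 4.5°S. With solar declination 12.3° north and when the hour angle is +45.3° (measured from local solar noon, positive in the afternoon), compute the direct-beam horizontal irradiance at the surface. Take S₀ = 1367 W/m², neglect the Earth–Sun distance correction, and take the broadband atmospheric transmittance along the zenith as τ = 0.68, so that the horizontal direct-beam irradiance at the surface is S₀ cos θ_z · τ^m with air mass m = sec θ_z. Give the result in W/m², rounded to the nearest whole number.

513 W/m²

cos θ_z = sin(-4.5°) sin(12.3°) + cos(-4.5°) cos(12.3°) cos(45.30°) = -0.0167 + 0.6851 = 0.6684.
Air mass m = 1/cos θ_z = 1/0.6684 = 1.496; τ^m = 0.68^1.496 = 0.5616.
Surface direct beam = 1367 × 0.6684 × 0.5616 = 513.14 W/m².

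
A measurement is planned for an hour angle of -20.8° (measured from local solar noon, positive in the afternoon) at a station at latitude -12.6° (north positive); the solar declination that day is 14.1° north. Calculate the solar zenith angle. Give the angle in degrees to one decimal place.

33.7°

With φ = -12.6°, δ = 14.1°, H = -20.80°: sin φ sin δ = -0.0531, cos φ cos δ cos H = 0.8848, so cos θ_z = 0.8317.
θ_z = arccos(0.8317) = 33.73°.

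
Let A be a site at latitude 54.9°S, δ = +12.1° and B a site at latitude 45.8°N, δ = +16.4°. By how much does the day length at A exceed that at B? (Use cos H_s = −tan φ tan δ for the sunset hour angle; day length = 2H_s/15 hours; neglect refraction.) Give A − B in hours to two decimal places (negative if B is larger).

A: H_s = arccos(−tan -54.9° · tan 12.1°) = 72.24°, so 2H_s/15 = 9.6320 h.
B: H_s = arccos(−tan 45.8° · tan 16.4°) = 107.62°, so 2H_s/15 = 14.3493 h.
A − B = 9.6320 − 14.3493 = -4.7173 h.

-4.72 h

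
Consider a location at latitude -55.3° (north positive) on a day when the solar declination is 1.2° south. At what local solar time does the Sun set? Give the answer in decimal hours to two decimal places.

18.12 h

The sunset hour angle satisfies cos H_s = −tan φ tan δ = -0.0303, giving H_s = 91.74°.
Sunset is at 12 + H_s/15 = 12 + 6.116 = 18.116 h local solar time.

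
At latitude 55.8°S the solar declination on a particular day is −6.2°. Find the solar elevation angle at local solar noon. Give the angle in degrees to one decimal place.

40.4°

At local solar noon the hour angle is zero, so the elevation is 90° − |φ − δ| = 90° − |-55.8° − (-6.2°)| = 90° − 49.6° = 40.4°.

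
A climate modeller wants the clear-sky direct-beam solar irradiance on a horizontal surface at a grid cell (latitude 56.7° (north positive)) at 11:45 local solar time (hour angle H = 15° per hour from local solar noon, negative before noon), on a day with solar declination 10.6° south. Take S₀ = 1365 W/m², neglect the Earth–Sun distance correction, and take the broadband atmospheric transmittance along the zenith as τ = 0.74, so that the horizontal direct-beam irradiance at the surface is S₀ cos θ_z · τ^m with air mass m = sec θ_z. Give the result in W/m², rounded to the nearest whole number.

Hour angle H = 15° × (11.75 − 12) = -3.75°.
With φ = 56.7°, δ = -10.6°, H = -3.75°: sin φ sin δ = -0.1537, cos φ cos δ cos H = 0.5385, so cos θ_z = 0.3848.
Air mass m = 1/cos θ_z = 1/0.3848 = 2.599; τ^m = 0.74^2.599 = 0.4572.
Surface direct beam = 1365 × 0.3848 × 0.4572 = 240.15 W/m².

240 W/m²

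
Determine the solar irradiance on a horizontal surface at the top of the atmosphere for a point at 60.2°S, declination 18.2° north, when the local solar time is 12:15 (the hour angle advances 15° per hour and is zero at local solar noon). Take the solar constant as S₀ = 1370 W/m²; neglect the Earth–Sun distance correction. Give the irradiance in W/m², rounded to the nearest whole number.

274 W/m²

Hour angle H = 15° × (12.25 − 12) = 3.75°.
cos θ_z = sin(-60.2°) sin(18.2°) + cos(-60.2°) cos(18.2°) cos(3.75°) = -0.2710 + 0.4711 = 0.2001.
Top-of-atmosphere irradiance = S₀ cos θ_z = 1370 × 0.2001 = 274.14 W/m².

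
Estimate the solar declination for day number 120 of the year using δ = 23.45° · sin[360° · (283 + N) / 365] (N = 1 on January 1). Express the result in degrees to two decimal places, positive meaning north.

360 × (283 + 120) / 365 = 397.479°; sin(397.479°) = 0.6085.
δ = 23.45 × 0.6085 = 14.269° ≈ +14.27°.

+14.27°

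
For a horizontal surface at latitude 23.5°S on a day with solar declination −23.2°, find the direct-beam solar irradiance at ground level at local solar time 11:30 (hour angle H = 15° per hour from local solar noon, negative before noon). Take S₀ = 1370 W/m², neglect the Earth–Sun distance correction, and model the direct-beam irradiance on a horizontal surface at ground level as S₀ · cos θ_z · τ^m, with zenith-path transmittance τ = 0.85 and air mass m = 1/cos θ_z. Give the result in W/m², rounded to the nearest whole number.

1155 W/m²

Hour angle H = 15° × (11.5 − 12) = -7.50°.
cos θ_z = sin φ sin δ + cos φ cos δ cos H = (-0.3987)(-0.3939) + (0.9171)(0.9191)(0.9914) = 0.9927.
Air mass m = 1/cos θ_z = 1/0.9927 = 1.007; τ^m = 0.85^1.007 = 0.8490.
Surface direct beam = 1370 × 0.9927 × 0.8490 = 1154.64 W/m².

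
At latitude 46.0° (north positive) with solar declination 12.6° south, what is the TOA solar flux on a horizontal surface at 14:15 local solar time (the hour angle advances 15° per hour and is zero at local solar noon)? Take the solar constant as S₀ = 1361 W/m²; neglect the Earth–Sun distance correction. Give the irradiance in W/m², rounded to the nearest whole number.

554 W/m²

Hour angle H = 15° × (14.25 − 12) = 33.75°.
cos θ_z = sin(46.0°) sin(-12.6°) + cos(46.0°) cos(-12.6°) cos(33.75°) = -0.1569 + 0.5637 = 0.4068.
Top-of-atmosphere irradiance = S₀ cos θ_z = 1361 × 0.4068 = 553.65 W/m².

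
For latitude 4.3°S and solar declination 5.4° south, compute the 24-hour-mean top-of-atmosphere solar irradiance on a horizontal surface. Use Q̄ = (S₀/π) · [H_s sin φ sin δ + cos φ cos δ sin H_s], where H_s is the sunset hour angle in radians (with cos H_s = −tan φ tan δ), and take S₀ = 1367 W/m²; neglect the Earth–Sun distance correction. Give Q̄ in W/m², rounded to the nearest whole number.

The sunset hour angle satisfies cos H_s = −tan φ tan δ = -0.0071, giving H_s = 90.41°. In radians, H_s = 1.5780.
H_s sin φ sin δ = 1.5780 × -0.0750 × -0.0941 = 0.0111.
cos φ cos δ sin H_s = 0.9972 × 0.9956 × 1.0000 = 0.9928.
Q̄ = (1367/π) × (0.0111 + 0.9928) = 435.13 × 1.0039 = 436.83 W/m².

437 W/m²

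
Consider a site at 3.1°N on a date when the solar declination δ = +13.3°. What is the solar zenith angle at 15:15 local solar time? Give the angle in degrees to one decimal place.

49.2°

Hour angle H = 15° × (15.25 − 12) = 48.75°.
cos θ_z = sin φ sin δ + cos φ cos δ cos H = (0.0541)(0.2300) + (0.9985)(0.9732)(0.6593) = 0.6531.
θ_z = arccos(0.6531) = 49.22°.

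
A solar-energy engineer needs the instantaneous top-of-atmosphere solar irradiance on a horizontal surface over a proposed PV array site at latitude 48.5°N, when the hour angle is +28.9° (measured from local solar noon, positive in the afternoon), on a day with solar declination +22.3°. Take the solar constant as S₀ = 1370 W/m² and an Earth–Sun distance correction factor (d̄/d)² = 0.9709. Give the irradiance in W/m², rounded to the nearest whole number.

1092 W/m²

With φ = 48.5°, δ = 22.3°, H = 28.90°: sin φ sin δ = 0.2842, cos φ cos δ cos H = 0.5367, so cos θ_z = 0.8209.
Top-of-atmosphere irradiance = S₀ (d̄/d)² cos θ_z = 1370 × 0.9709 × 0.8209 = 1091.91 W/m².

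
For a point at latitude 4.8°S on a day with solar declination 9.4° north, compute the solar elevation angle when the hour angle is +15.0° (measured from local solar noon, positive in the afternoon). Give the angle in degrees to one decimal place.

With φ = -4.8°, δ = 9.4°, H = 15.00°: sin φ sin δ = -0.0137, cos φ cos δ cos H = 0.9496, so cos θ_z = 0.9359.
θ_z = arccos(0.9359) = 20.63°, so the elevation is 90° − 20.63° = 69.37°.

69.4°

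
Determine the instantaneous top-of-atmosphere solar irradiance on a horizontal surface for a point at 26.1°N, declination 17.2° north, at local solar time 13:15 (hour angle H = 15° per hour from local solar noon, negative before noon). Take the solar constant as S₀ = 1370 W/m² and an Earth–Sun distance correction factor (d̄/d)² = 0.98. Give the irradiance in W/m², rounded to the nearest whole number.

1265 W/m²

Hour angle H = 15° × (13.25 − 12) = 18.75°.
With φ = 26.1°, δ = 17.2°, H = 18.75°: sin φ sin δ = 0.1301, cos φ cos δ cos H = 0.8123, so cos θ_z = 0.9424.
Top-of-atmosphere irradiance = S₀ (d̄/d)² cos θ_z = 1370 × 0.98 × 0.9424 = 1265.27 W/m².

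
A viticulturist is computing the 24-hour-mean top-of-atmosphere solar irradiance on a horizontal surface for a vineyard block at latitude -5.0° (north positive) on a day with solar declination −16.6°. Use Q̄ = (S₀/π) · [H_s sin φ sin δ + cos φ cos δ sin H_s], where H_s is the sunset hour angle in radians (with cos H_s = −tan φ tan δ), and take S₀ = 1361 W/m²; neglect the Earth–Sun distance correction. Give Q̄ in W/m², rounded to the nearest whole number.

431 W/m²

−tan φ tan δ = −(-0.0875)(-0.2981) = -0.0261; H_s = arccos(-0.0261) = 91.50°. In radians, H_s = 1.5970.
H_s sin φ sin δ = 1.5970 × -0.0872 × -0.2857 = 0.0398.
cos φ cos δ sin H_s = 0.9962 × 0.9583 × 0.9997 = 0.9544.
Q̄ = (1361/π) × (0.0398 + 0.9544) = 433.22 × 0.9942 = 430.71 W/m².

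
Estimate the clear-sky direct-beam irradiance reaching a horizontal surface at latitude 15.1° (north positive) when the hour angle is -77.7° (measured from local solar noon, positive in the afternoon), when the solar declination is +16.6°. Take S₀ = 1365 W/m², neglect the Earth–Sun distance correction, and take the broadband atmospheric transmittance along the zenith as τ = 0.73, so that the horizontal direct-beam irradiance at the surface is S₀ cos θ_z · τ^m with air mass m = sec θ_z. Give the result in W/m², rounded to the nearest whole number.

cos θ_z = sin φ sin δ + cos φ cos δ cos H = (0.2605)(0.2857) + (0.9655)(0.9583)(0.2130) = 0.2715.
Air mass m = 1/cos θ_z = 1/0.2715 = 3.683; τ^m = 0.73^3.683 = 0.3138.
Surface direct beam = 1365 × 0.2715 × 0.3138 = 116.29 W/m².

116 W/m²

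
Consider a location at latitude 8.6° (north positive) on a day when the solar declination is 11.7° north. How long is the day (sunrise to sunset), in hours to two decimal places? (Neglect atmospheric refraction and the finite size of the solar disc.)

12.24 hours

The sunset hour angle satisfies cos H_s = −tan φ tan δ = -0.0313, giving H_s = 91.79°.
Day length = 2 H_s / 15° h⁻¹ = 183.58° / 15 = 12.239 h.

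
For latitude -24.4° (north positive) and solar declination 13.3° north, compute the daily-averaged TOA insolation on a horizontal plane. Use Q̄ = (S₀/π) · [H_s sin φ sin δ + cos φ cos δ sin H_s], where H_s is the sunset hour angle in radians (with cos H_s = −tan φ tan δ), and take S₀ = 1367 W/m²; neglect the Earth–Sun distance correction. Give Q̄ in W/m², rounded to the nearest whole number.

cos H_s = −tan(-24.4°) · tan(13.3°) = 0.1072, so H_s = arccos(0.1072) = 83.85°. In radians, H_s = 1.4635.
H_s sin φ sin δ = 1.4635 × -0.4131 × 0.2300 = -0.1391.
cos φ cos δ sin H_s = 0.9107 × 0.9732 × 0.9942 = 0.8812.
Q̄ = (1367/π) × (-0.1391 + 0.8812) = 435.13 × 0.7421 = 322.91 W/m².

323 W/m²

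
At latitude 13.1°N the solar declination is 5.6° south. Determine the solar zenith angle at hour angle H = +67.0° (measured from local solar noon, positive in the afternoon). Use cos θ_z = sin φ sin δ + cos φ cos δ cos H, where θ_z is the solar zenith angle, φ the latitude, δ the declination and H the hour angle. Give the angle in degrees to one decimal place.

With φ = 13.1°, δ = -5.6°, H = 67.00°: sin φ sin δ = -0.0221, cos φ cos δ cos H = 0.3787, so cos θ_z = 0.3566.
θ_z = arccos(0.3566) = 69.11°.

69.1°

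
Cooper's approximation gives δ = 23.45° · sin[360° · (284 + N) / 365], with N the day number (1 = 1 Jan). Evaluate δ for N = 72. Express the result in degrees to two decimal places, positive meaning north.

-3.62°

360 × (284 + 72) / 365 = 351.123°; sin(351.123°) = -0.1543.
δ = 23.45 × -0.1543 = -3.618° ≈ -3.62°.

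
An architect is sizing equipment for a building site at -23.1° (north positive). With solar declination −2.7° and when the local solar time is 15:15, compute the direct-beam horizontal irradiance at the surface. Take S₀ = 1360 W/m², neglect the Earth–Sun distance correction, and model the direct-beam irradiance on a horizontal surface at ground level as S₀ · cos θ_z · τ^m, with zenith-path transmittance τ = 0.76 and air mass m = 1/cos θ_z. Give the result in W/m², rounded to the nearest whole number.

Hour angle H = 15° × (15.25 − 12) = 48.75°.
cos θ_z = sin(-23.1°) sin(-2.7°) + cos(-23.1°) cos(-2.7°) cos(48.75°) = 0.0185 + 0.6058 = 0.6243.
Air mass m = 1/cos θ_z = 1/0.6243 = 1.602; τ^m = 0.76^1.602 = 0.6443.
Surface direct beam = 1360 × 0.6243 × 0.6443 = 547.04 W/m².

547 W/m²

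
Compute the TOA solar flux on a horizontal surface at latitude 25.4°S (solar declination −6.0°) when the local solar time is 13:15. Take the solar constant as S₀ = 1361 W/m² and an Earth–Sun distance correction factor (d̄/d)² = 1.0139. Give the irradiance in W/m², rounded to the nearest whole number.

Hour angle H = 15° × (13.25 − 12) = 18.75°.
cos θ_z = sin φ sin δ + cos φ cos δ cos H = (-0.4289)(-0.1045) + (0.9033)(0.9945)(0.9469) = 0.8955.
Top-of-atmosphere irradiance = S₀ (d̄/d)² cos θ_z = 1361 × 1.0139 × 0.8955 = 1235.72 W/m².

1236 W/m²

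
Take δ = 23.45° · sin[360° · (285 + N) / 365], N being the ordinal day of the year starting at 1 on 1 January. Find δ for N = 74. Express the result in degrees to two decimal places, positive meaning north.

-2.42°

360 × (285 + 74) / 365 = 354.082°; sin(354.082°) = -0.1031.
δ = 23.45 × -0.1031 = -2.418° ≈ -2.42°.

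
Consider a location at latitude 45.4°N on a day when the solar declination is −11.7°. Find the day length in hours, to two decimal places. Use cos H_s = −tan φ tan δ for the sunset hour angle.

10.38 hours

cos H_s = −tan(45.4°) · tan(-11.7°) = 0.2100, so H_s = arccos(0.2100) = 77.88°.
Day length = 2 H_s / 15° h⁻¹ = 155.76° / 15 = 10.384 h.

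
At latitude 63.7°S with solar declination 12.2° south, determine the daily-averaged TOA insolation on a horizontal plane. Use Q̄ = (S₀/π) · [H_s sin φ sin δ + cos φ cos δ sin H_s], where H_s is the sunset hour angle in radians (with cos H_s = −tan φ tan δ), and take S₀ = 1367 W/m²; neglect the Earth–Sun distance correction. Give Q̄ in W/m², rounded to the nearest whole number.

336 W/m²

−tan φ tan δ = −(-2.0233)(-0.2162) = -0.4374; H_s = arccos(-0.4374) = 115.94°. In radians, H_s = 2.0235.
H_s sin φ sin δ = 2.0235 × -0.8965 × -0.2113 = 0.3833.
cos φ cos δ sin H_s = 0.4431 × 0.9774 × 0.8993 = 0.3895.
Q̄ = (1367/π) × (0.3833 + 0.3895) = 435.13 × 0.7728 = 336.27 W/m².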